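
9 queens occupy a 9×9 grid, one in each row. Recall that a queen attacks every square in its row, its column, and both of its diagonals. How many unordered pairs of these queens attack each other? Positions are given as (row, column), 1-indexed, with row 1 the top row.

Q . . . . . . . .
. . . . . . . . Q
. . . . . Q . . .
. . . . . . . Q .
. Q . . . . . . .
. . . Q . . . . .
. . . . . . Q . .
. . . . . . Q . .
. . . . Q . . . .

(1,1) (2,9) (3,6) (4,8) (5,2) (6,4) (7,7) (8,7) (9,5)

Same column: (7,7)–(8,7) (column 7).
Same diagonal: (1,1)–(7,7) (|1−7| = |1−7| = 6); (7,7)–(9,5) (|7−9| = |7−5| = 2).
Total attacking pairs: 3.

3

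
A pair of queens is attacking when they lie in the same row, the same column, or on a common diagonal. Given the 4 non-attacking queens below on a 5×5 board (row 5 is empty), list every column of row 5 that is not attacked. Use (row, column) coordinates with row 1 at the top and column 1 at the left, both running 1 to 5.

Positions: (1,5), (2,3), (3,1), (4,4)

(1,5) attacks row 5 at column 5 and diagonals 1.
(2,3) attacks row 5 at column 3.
(3,1) attacks row 5 at column 1 and diagonals 3.
(4,4) attacks row 5 at column 4 and diagonals 3, 5.
Attacked columns: {1, 3, 4, 5}. Safe: {2}.

columns 2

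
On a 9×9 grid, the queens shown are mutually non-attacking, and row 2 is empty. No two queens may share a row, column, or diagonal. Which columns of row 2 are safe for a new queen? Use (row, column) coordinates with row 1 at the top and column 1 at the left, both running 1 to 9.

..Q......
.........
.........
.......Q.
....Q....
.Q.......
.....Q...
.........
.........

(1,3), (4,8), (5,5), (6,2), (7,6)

columns 7, 9

(1,3) attacks row 2 at column 3 and diagonals 2, 4.
(4,8) attacks row 2 at column 8 and diagonals 6.
(5,5) attacks row 2 at column 5 and diagonals 2, 8.
(6,2) attacks row 2 at column 2 and diagonals 6.
(7,6) attacks row 2 at column 6 and diagonals 1.
Attacked columns: {1, 2, 3, 4, 5, 6, 8}. Safe: {7, 9}.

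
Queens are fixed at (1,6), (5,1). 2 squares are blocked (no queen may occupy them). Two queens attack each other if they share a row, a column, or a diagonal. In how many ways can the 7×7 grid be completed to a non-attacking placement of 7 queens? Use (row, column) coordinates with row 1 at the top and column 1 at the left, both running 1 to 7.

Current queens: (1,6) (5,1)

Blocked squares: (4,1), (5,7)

2

Branch on row 2: col 2 → 0; col 3 → 2.
Sum: 0 + 2 = 2.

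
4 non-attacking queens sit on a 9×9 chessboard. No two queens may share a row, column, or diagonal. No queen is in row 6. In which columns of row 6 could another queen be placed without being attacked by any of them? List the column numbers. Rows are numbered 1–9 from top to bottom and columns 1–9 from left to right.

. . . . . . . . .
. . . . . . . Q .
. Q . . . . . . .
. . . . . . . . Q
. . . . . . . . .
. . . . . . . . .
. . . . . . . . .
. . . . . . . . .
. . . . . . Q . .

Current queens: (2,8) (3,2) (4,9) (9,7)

(2,8) attacks row 6 at column 8 and diagonals 4.
(3,2) attacks row 6 at column 2 and diagonals 5.
(4,9) attacks row 6 at column 9 and diagonals 7.
(9,7) attacks row 6 at column 7 and diagonals 4.
Attacked columns: {2, 4, 5, 7, 8, 9}. Safe: {1, 3, 6}.

columns 1, 3, 6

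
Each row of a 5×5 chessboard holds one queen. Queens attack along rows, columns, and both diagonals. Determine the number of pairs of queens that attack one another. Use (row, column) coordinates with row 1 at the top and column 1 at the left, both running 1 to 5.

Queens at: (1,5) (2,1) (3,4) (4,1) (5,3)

Same column: (2,1)–(4,1) (column 1).
Total attacking pairs: 1.

1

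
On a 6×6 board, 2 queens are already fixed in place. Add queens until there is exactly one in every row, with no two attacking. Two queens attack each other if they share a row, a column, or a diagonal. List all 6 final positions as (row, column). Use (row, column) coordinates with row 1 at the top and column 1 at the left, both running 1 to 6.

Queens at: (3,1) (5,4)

(1,5) (2,3) (3,1) (4,6) (5,4) (6,2)

Row 1: attacked by (3,1)→{1,3}; (5,4)→{4}. Safe: 2, 5, 6. Place at column 5.
Row 2: attacked by (1,5)→{4,5,6}; (3,1)→{1,2}; (5,4)→{1,4}. Safe: 3. Place at column 3.
Row 4: attacked by (1,5)→{2,5}; (2,3)→{1,3,5}; (3,1)→{1,2}; (5,4)→{3,4,5}. Safe: 6. Place at column 6.
Row 6: attacked by (1,5)→{5}; (2,3)→{3}; (3,1)→{1,4}; (4,6)→{4,6}; (5,4)→{3,4,5}. Safe: 2. Place at column 2.
Columns [5, 3, 1, 6, 4, 2], r−c [-4, -1, 2, -2, 1, 4], r+c [6, 5, 4, 10, 9, 8] are all distinct, so no two queens attack.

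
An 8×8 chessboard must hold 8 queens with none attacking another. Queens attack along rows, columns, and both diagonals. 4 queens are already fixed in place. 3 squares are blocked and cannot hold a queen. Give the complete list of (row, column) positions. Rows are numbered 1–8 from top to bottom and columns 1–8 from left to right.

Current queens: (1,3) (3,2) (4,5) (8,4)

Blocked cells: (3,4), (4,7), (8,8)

(1,3) (2,6) (3,2) (4,5) (5,8) (6,1) (7,7) (8,4)

Row 2: attacked by (1,3)→{2,3,4}; (3,2)→{1,2,3}; (4,5)→{3,5,7}; (8,4)→{4}. Safe: 6, 8. Place at column 6.
Row 5: attacked by (1,3)→{3,7}; (2,6)→{3,6}; (3,2)→{2,4}; (4,5)→{4,5,6}; (8,4)→{1,4,7}. Safe: 8. Place at column 8.
Row 6: attacked by (1,3)→{3,8}; (2,6)→{2,6}; (3,2)→{2,5}; (4,5)→{3,5,7}; (5,8)→{7,8}; (8,4)→{2,4,6}. Safe: 1. Place at column 1.
Row 7: attacked by (1,3)→{3}; (2,6)→{1,6}; (3,2)→{2,6}; (4,5)→{2,5,8}; (5,8)→{6,8}; (6,1)→{1,2}; (8,4)→{3,4,5}. Safe: 7. Place at column 7.
Columns [3, 6, 2, 5, 8, 1, 7, 4], r−c [-2, -4, 1, -1, -3, 5, 0, 4], r+c [4, 8, 5, 9, 13, 7, 14, 12] are all distinct, so no two queens attack.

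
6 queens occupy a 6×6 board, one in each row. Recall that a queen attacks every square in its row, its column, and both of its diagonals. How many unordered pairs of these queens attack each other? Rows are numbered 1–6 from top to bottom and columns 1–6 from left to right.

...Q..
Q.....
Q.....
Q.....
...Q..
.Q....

6

Same column: (1,4)–(5,4) (column 4); (2,1)–(3,1) (column 1); (2,1)–(4,1) (column 1); (3,1)–(4,1) (column 1).
Same diagonal: (1,4)–(4,1) (|1−4| = |4−1| = 3); (2,1)–(5,4) (|2−5| = |1−4| = 3).
Total attacking pairs: 6.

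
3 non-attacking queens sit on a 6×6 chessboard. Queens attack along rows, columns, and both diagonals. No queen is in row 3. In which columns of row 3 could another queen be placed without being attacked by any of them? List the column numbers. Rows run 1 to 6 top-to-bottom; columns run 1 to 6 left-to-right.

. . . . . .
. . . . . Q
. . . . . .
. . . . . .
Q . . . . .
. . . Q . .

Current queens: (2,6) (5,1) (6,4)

columns 2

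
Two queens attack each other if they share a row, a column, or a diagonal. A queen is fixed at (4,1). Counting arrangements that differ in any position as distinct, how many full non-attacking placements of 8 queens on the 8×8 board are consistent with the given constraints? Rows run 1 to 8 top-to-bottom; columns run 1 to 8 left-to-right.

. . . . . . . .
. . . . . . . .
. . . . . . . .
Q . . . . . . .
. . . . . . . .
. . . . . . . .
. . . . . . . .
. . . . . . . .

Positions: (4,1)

18

Branch on row 1: col 2 → 2; col 3 → 4; col 5 → 5; col 6 → 4; col 7 → 2; col 8 → 1.
Sum: 2 + 4 + 5 + 4 + 2 + 1 = 18.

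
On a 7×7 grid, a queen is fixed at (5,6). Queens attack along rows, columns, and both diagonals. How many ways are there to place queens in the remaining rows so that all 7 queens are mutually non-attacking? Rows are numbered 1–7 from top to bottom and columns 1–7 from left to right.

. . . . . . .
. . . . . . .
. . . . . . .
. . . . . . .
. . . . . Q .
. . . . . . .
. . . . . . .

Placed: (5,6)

6

Branch on row 1: col 1 → 1; col 3 → 1; col 4 → 2; col 5 → 1; col 7 → 1.
Sum: 1 + 1 + 2 + 1 + 1 = 6.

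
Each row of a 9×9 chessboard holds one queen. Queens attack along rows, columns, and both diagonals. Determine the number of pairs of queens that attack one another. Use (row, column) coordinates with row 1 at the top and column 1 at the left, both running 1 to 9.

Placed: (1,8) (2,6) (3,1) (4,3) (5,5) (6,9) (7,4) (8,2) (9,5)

Same column: (5,5)–(9,5) (column 5).
Same diagonal: (5,5)–(8,2) (|5−8| = |5−2| = 3).
Total attacking pairs: 2.

2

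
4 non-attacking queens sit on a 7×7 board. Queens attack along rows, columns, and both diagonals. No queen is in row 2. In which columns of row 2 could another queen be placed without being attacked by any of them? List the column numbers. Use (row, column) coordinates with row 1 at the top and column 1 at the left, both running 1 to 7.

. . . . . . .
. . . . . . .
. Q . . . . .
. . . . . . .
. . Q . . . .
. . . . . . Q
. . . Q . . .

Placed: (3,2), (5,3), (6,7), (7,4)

(3,2) attacks row 2 at column 2 and diagonals 1, 3.
(5,3) attacks row 2 at column 3 and diagonals 6.
(6,7) attacks row 2 at column 7 and diagonals 3.
(7,4) attacks row 2 at column 4.
Attacked columns: {1, 2, 3, 4, 6, 7}. Safe: {5}.

columns 5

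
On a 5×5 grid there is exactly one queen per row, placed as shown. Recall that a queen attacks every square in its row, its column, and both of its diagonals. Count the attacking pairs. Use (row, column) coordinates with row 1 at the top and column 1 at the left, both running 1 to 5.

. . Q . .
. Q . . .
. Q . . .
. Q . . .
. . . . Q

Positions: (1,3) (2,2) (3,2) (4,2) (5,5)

5

Same column: (2,2)–(3,2) (column 2); (2,2)–(4,2) (column 2); (3,2)–(4,2) (column 2).
Same diagonal: (1,3)–(2,2) (|1−2| = |3−2| = 1); (2,2)–(5,5) (|2−5| = |2−5| = 3).
Total attacking pairs: 5.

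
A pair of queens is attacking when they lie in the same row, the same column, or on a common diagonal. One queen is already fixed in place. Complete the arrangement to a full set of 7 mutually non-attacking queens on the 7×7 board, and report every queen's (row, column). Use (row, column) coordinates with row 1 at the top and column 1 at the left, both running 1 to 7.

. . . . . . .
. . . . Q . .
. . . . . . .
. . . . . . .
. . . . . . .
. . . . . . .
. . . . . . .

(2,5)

Row 1: attacked by (2,5)→{4,5,6}. Safe: 1, 2, 3, 7. Place at column 3.
Row 3: attacked by (1,3)→{1,3,5}; (2,5)→{4,5,6}. Safe: 2, 7. Place at column 7.
Row 4: attacked by (1,3)→{3,6}; (2,5)→{3,5,7}; (3,7)→{6,7}. Safe: 1, 2, 4. Place at column 2.
Row 5: attacked by (1,3)→{3,7}; (2,5)→{2,5}; (3,7)→{5,7}; (4,2)→{1,2,3}. Safe: 4, 6. Place at column 4.
Row 6: attacked by (1,3)→{3}; (2,5)→{1,5}; (3,7)→{4,7}; (4,2)→{2,4}; (5,4)→{3,4,5}. Safe: 6. Place at column 6.
Row 7: attacked by (1,3)→{3}; (2,5)→{5}; (3,7)→{3,7}; (4,2)→{2,5}; (5,4)→{2,4,6}; (6,6)→{5,6,7}. Safe: 1. Place at column 1.
Columns [3, 5, 7, 2, 4, 6, 1], r−c [-2, -3, -4, 2, 1, 0, 6], r+c [4, 7, 10, 6, 9, 12, 8] are all distinct, so no two queens attack.

(1,3) (2,5) (3,7) (4,2) (5,4) (6,6) (7,1)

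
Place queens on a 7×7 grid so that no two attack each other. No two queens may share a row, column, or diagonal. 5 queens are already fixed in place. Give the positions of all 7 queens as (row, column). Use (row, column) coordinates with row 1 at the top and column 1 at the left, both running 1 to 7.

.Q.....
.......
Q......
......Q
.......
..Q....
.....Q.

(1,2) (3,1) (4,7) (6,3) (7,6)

Row 2: attacked by (1,2)→{1,2,3}; (3,1)→{1,2}; (4,7)→{5,7}; (6,3)→{3,7}; (7,6)→{1,6}. Safe: 4. Place at column 4.
Row 5: attacked by (1,2)→{2,6}; (2,4)→{1,4,7}; (3,1)→{1,3}; (4,7)→{6,7}; (6,3)→{2,3,4}; (7,6)→{4,6}. Safe: 5. Place at column 5.
Columns [2, 4, 1, 7, 5, 3, 6], r−c [-1, -2, 2, -3, 0, 3, 1], r+c [3, 6, 4, 11, 10, 9, 13] are all distinct, so no two queens attack.

(1,2) (2,4) (3,1) (4,7) (5,5) (6,3) (7,6)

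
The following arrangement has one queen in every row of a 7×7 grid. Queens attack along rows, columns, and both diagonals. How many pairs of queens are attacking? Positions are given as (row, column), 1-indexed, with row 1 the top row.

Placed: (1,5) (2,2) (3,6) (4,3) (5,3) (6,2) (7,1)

Same column: (2,2)–(6,2) (column 2); (4,3)–(5,3) (column 3).
Same diagonal: (5,3)–(6,2) (|5−6| = |3−2| = 1); (5,3)–(7,1) (|5−7| = |3−1| = 2); (6,2)–(7,1) (|6−7| = |2−1| = 1).
Total attacking pairs: 5.

5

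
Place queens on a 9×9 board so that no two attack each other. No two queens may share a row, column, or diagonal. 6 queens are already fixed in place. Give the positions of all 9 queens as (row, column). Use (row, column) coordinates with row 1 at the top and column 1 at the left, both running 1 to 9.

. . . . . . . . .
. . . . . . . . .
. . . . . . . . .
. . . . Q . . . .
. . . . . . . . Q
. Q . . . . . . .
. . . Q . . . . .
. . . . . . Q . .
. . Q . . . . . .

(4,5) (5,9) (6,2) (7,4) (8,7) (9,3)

(1,6) (2,8) (3,1) (4,5) (5,9) (6,2) (7,4) (8,7) (9,3)

Row 1: attacked by (4,5)→{2,5,8}; (5,9)→{5,9}; (6,2)→{2,7}; (7,4)→{4}; (8,7)→{7}; (9,3)→{3}. Safe: 1, 6. Place at column 6.
Row 2: attacked by (1,6)→{5,6,7}; (4,5)→{3,5,7}; (5,9)→{6,9}; (6,2)→{2,6}; (7,4)→{4,9}; (8,7)→{1,7}; (9,3)→{3}. Safe: 8. Place at column 8.
Row 3: attacked by (1,6)→{4,6,8}; (2,8)→{7,8,9}; (4,5)→{4,5,6}; (5,9)→{7,9}; (6,2)→{2,5}; (7,4)→{4,8}; (8,7)→{2,7}; (9,3)→{3,9}. Safe: 1. Place at column 1.
Columns [6, 8, 1, 5, 9, 2, 4, 7, 3], r−c [-5, -6, 2, -1, -4, 4, 3, 1, 6], r+c [7, 10, 4, 9, 14, 8, 11, 15, 12] are all distinct, so no two queens attack.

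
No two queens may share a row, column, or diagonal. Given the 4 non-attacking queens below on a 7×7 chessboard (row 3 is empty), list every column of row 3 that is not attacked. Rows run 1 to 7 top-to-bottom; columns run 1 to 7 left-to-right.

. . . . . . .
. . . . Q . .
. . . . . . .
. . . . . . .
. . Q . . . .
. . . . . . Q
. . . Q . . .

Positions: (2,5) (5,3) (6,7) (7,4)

columns 2

(2,5) attacks row 3 at column 5 and diagonals 4, 6.
(5,3) attacks row 3 at column 3 and diagonals 1, 5.
(6,7) attacks row 3 at column 7 and diagonals 4.
(7,4) attacks row 3 at column 4.
Attacked columns: {1, 3, 4, 5, 6, 7}. Safe: {2}.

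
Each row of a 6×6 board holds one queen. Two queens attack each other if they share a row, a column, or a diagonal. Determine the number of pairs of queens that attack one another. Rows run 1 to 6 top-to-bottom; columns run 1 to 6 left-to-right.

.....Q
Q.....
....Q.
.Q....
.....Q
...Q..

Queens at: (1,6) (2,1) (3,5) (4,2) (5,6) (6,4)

Same column: (1,6)–(5,6) (column 6).
Same diagonal: (4,2)–(6,4) (|4−6| = |2−4| = 2).
Total attacking pairs: 2.

2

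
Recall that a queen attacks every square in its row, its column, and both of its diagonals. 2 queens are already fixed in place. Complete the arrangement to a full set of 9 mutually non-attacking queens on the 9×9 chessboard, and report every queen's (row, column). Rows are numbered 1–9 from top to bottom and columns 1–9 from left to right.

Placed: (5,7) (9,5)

Row 1: attacked by (5,7)→{3,7}; (9,5)→{5}. Safe: 1, 2, 4, 6, 8, 9. Place at column 1.
Row 2: attacked by (1,1)→{1,2}; (5,7)→{4,7}; (9,5)→{5}. Safe: 3, 6, 8, 9. Place at column 6.
Row 3: attacked by (1,1)→{1,3}; (2,6)→{5,6,7}; (5,7)→{5,7,9}; (9,5)→{5}. Safe: 2, 4, 8. Place at column 8.
Row 4: attacked by (1,1)→{1,4}; (2,6)→{4,6,8}; (3,8)→{7,8,9}; (5,7)→{6,7,8}; (9,5)→{5}. Safe: 2, 3. Place at column 3.
Row 6: attacked by (1,1)→{1,6}; (2,6)→{2,6}; (3,8)→{5,8}; (4,3)→{1,3,5}; (5,7)→{6,7,8}; (9,5)→{2,5,8}. Safe: 4, 9. Place at column 4.
Row 7: attacked by (1,1)→{1,7}; (2,6)→{1,6}; (3,8)→{4,8}; (4,3)→{3,6}; (5,7)→{5,7,9}; (6,4)→{3,4,5}; (9,5)→{3,5,7}. Safe: 2. Place at column 2.
Row 8: attacked by (1,1)→{1,8}; (2,6)→{6}; (3,8)→{3,8}; (4,3)→{3,7}; (5,7)→{4,7}; (6,4)→{2,4,6}; (7,2)→{1,2,3}; (9,5)→{4,5,6}. Safe: 9. Place at column 9.
Columns [1, 6, 8, 3, 7, 4, 2, 9, 5], r−c [0, -4, -5, 1, -2, 2, 5, -1, 4], r+c [2, 8, 11, 7, 12, 10, 9, 17, 14] are all distinct, so no two queens attack.

(1,1) (2,6) (3,8) (4,3) (5,7) (6,4) (7,2) (8,9) (9,5)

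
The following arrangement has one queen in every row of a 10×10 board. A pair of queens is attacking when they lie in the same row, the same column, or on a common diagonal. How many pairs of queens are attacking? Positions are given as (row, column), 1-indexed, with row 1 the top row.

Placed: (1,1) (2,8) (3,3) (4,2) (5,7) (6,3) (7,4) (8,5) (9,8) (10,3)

10

Same column: (2,8)–(9,8) (column 8); (3,3)–(6,3) (column 3); (3,3)–(10,3) (column 3); (6,3)–(10,3) (column 3).
Same diagonal: (1,1)–(3,3) (|1−3| = |1−3| = 2); (3,3)–(4,2) (|3−4| = |3−2| = 1); (6,3)–(7,4) (|6−7| = |3−4| = 1); (6,3)–(8,5) (|6−8| = |3−5| = 2); (7,4)–(8,5) (|7−8| = |4−5| = 1); (8,5)–(10,3) (|8−10| = |5−3| = 2).
Total attacking pairs: 10.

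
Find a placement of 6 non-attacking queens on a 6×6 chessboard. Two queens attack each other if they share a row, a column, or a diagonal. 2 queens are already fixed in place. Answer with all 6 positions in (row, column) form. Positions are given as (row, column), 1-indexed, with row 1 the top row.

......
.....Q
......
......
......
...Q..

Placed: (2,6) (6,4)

(1,3) (2,6) (3,2) (4,5) (5,1) (6,4)

Row 1: attacked by (2,6)→{5,6}; (6,4)→{4}. Safe: 1, 2, 3. Place at column 3.
Row 3: attacked by (1,3)→{1,3,5}; (2,6)→{5,6}; (6,4)→{1,4}. Safe: 2. Place at column 2.
Row 4: attacked by (1,3)→{3,6}; (2,6)→{4,6}; (3,2)→{1,2,3}; (6,4)→{2,4,6}. Safe: 5. Place at column 5.
Row 5: attacked by (1,3)→{3}; (2,6)→{3,6}; (3,2)→{2,4}; (4,5)→{4,5,6}; (6,4)→{3,4,5}. Safe: 1. Place at column 1.
Columns [3, 6, 2, 5, 1, 4], r−c [-2, -4, 1, -1, 4, 2], r+c [4, 8, 5, 9, 6, 10] are all distinct, so no two queens attack.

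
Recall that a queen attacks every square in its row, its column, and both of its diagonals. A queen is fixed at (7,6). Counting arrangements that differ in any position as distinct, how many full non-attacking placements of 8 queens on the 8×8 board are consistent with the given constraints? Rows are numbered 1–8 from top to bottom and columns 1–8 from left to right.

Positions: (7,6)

14

Branch on row 1: col 1 → 1; col 2 → 3; col 3 → 0; col 4 → 3; col 5 → 6; col 7 → 1; col 8 → 0.
Sum: 1 + 3 + 0 + 3 + 6 + 1 + 0 = 14.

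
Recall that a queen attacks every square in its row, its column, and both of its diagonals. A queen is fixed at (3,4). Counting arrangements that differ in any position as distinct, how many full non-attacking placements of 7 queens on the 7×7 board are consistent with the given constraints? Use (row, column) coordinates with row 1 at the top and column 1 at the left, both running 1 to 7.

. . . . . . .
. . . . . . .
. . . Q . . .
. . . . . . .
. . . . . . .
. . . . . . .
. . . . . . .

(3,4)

4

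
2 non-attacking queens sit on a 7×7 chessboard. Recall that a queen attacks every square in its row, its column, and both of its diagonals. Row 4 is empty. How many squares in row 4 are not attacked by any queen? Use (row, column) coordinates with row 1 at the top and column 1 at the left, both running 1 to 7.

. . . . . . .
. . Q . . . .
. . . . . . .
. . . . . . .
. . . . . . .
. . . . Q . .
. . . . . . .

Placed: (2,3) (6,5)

3

(2,3) attacks row 4 at column 3 and diagonals 1, 5.
(6,5) attacks row 4 at column 5 and diagonals 3, 7.
Attacked columns: {1, 3, 5, 7}. Safe: {2, 4, 6}.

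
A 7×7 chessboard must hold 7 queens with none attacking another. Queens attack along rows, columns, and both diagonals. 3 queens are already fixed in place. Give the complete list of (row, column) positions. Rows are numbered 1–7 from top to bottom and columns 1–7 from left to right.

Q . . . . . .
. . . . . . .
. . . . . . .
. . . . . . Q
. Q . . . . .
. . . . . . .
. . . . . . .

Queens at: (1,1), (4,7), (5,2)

(1,1) (2,3) (3,5) (4,7) (5,2) (6,4) (7,6)

Row 2: attacked by (1,1)→{1,2}; (4,7)→{5,7}; (5,2)→{2,5}. Safe: 3, 4, 6. Place at column 3.
Row 3: attacked by (1,1)→{1,3}; (2,3)→{2,3,4}; (4,7)→{6,7}; (5,2)→{2,4}. Safe: 5. Place at column 5.
Row 6: attacked by (1,1)→{1,6}; (2,3)→{3,7}; (3,5)→{2,5}; (4,7)→{5,7}; (5,2)→{1,2,3}. Safe: 4. Place at column 4.
Row 7: attacked by (1,1)→{1,7}; (2,3)→{3}; (3,5)→{1,5}; (4,7)→{4,7}; (5,2)→{2,4}; (6,4)→{3,4,5}. Safe: 6. Place at column 6.
Columns [1, 3, 5, 7, 2, 4, 6], r−c [0, -1, -2, -3, 3, 2, 1], r+c [2, 5, 8, 11, 7, 10, 13] are all distinct, so no two queens attack.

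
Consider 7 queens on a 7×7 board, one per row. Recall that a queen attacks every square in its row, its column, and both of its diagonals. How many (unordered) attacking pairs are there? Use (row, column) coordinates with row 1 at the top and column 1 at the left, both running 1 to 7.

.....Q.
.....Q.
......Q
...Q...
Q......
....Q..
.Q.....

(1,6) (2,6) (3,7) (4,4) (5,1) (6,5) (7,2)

Same column: (1,6)–(2,6) (column 6).
Same diagonal: (2,6)–(3,7) (|2−3| = |6−7| = 1); (2,6)–(4,4) (|2−4| = |6−4| = 2).
Total attacking pairs: 3.

3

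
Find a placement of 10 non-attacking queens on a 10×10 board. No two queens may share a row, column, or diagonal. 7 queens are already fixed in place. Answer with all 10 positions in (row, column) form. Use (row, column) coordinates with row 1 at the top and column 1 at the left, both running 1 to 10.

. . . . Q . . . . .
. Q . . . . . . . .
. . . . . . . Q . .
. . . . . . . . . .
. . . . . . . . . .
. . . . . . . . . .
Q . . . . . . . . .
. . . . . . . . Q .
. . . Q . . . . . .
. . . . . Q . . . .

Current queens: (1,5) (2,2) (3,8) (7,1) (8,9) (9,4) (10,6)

(1,5) (2,2) (3,8) (4,10) (5,7) (6,3) (7,1) (8,9) (9,4) (10,6)

Row 4: attacked by (1,5)→{2,5,8}; (2,2)→{2,4}; (3,8)→{7,8,9}; (7,1)→{1,4}; (8,9)→{5,9}; (9,4)→{4,9}; (10,6)→{6}. Safe: 3, 10. Place at column 10.
Row 5: attacked by (1,5)→{1,5,9}; (2,2)→{2,5}; (3,8)→{6,8,10}; (4,10)→{9,10}; (7,1)→{1,3}; (8,9)→{6,9}; (9,4)→{4,8}; (10,6)→{1,6}. Safe: 7. Place at column 7.
Row 6: attacked by (1,5)→{5,10}; (2,2)→{2,6}; (3,8)→{5,8}; (4,10)→{8,10}; (5,7)→{6,7,8}; (7,1)→{1,2}; (8,9)→{7,9}; (9,4)→{1,4,7}; (10,6)→{2,6,10}. Safe: 3. Place at column 3.
Columns [5, 2, 8, 10, 7, 3, 1, 9, 4, 6], r−c [-4, 0, -5, -6, -2, 3, 6, -1, 5, 4], r+c [6, 4, 11, 14, 12, 9, 8, 17, 13, 16] are all distinct, so no two queens attack.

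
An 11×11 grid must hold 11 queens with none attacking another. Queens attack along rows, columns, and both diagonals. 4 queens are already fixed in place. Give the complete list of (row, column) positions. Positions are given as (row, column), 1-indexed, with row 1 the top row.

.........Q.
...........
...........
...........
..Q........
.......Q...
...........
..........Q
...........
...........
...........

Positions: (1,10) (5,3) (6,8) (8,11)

(1,10) (2,2) (3,9) (4,5) (5,3) (6,8) (7,6) (8,11) (9,1) (10,7) (11,4)

Row 2: attacked by (1,10)→{9,10,11}; (5,3)→{3,6}; (6,8)→{4,8}; (8,11)→{5,11}. Safe: 1, 2, 7. Place at column 2.
Row 3: attacked by (1,10)→{8,10}; (2,2)→{1,2,3}; (5,3)→{1,3,5}; (6,8)→{5,8,11}; (8,11)→{6,11}. Safe: 4, 7, 9. Place at column 9.
Row 4: attacked by (1,10)→{7,10}; (2,2)→{2,4}; (3,9)→{8,9,10}; (5,3)→{2,3,4}; (6,8)→{6,8,10}; (8,11)→{7,11}. Safe: 1, 5. Place at column 5.
Row 7: attacked by (1,10)→{4,10}; (2,2)→{2,7}; (3,9)→{5,9}; (4,5)→{2,5,8}; (5,3)→{1,3,5}; (6,8)→{7,8,9}; (8,11)→{10,11}. Safe: 6. Place at column 6.
Row 9: attacked by (1,10)→{2,10}; (2,2)→{2,9}; (3,9)→{3,9}; (4,5)→{5,10}; (5,3)→{3,7}; (6,8)→{5,8,11}; (7,6)→{4,6,8}; (8,11)→{10,11}. Safe: 1. Place at column 1.
Row 10: attacked by (1,10)→{1,10}; (2,2)→{2,10}; (3,9)→{2,9}; (4,5)→{5,11}; (5,3)→{3,8}; (6,8)→{4,8}; (7,6)→{3,6,9}; (8,11)→{9,11}; (9,1)→{1,2}. Safe: 7. Place at column 7.
Row 11: attacked by (1,10)→{10}; (2,2)→{2,11}; (3,9)→{1,9}; (4,5)→{5}; (5,3)→{3,9}; (6,8)→{3,8}; (7,6)→{2,6,10}; (8,11)→{8,11}; (9,1)→{1,3}; (10,7)→{6,7,8}. Safe: 4. Place at column 4.
Columns [10, 2, 9, 5, 3, 8, 6, 11, 1, 7, 4], r−c [-9, 0, -6, -1, 2, -2, 1, -3, 8, 3, 7], r+c [11, 4, 12, 9, 8, 14, 13, 19, 10, 17, 15] are all distinct, so no two queens attack.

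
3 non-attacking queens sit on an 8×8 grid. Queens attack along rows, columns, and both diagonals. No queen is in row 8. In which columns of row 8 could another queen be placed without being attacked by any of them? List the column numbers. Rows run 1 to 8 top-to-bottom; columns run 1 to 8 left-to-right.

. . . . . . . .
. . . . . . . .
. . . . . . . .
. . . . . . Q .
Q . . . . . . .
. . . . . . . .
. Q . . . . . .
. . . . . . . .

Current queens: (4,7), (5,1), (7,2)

(4,7) attacks row 8 at column 7 and diagonals 3.
(5,1) attacks row 8 at column 1 and diagonals 4.
(7,2) attacks row 8 at column 2 and diagonals 1, 3.
Attacked columns: {1, 2, 3, 4, 7}. Safe: {5, 6, 8}.

columns 5, 6, 8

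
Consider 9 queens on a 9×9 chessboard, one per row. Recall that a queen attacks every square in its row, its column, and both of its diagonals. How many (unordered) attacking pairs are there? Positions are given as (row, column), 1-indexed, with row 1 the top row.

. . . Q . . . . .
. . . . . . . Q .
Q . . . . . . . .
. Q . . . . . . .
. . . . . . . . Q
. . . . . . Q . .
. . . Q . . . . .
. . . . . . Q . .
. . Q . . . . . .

3

Same column: (1,4)–(7,4) (column 4); (6,7)–(8,7) (column 7).
Same diagonal: (3,1)–(4,2) (|3−4| = |1−2| = 1).
Total attacking pairs: 3.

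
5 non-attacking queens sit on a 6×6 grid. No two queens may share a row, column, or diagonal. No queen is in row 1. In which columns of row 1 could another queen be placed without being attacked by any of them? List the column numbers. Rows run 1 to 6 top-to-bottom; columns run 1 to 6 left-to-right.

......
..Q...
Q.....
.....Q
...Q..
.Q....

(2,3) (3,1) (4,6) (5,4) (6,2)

(2,3) attacks row 1 at column 3 and diagonals 2, 4.
(3,1) attacks row 1 at column 1 and diagonals 3.
(4,6) attacks row 1 at column 6 and diagonals 3.
(5,4) attacks row 1 at column 4.
(6,2) attacks row 1 at column 2.
Attacked columns: {1, 2, 3, 4, 6}. Safe: {5}.

columns 5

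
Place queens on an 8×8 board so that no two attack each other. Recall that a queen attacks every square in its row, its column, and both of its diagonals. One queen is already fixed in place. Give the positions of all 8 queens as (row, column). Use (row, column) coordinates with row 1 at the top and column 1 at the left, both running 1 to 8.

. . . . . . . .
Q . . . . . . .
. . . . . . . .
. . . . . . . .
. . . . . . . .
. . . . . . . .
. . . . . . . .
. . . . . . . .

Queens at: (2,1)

(1,7) (2,1) (3,3) (4,8) (5,6) (6,4) (7,2) (8,5)

Row 1: attacked by (2,1)→{1,2}. Safe: 3, 4, 5, 6, 7, 8. Place at column 7.
Row 3: attacked by (1,7)→{5,7}; (2,1)→{1,2}. Safe: 3, 4, 6, 8. Place at column 3.
Row 4: attacked by (1,7)→{4,7}; (2,1)→{1,3}; (3,3)→{2,3,4}. Safe: 5, 6, 8. Place at column 8.
Row 5: attacked by (1,7)→{3,7}; (2,1)→{1,4}; (3,3)→{1,3,5}; (4,8)→{7,8}. Safe: 2, 6. Place at column 6.
Row 6: attacked by (1,7)→{2,7}; (2,1)→{1,5}; (3,3)→{3,6}; (4,8)→{6,8}; (5,6)→{5,6,7}. Safe: 4. Place at column 4.
Row 7: attacked by (1,7)→{1,7}; (2,1)→{1,6}; (3,3)→{3,7}; (4,8)→{5,8}; (5,6)→{4,6,8}; (6,4)→{3,4,5}. Safe: 2. Place at column 2.
Row 8: attacked by (1,7)→{7}; (2,1)→{1,7}; (3,3)→{3,8}; (4,8)→{4,8}; (5,6)→{3,6}; (6,4)→{2,4,6}; (7,2)→{1,2,3}. Safe: 5. Place at column 5.
Columns [7, 1, 3, 8, 6, 4, 2, 5], r−c [-6, 1, 0, -4, -1, 2, 5, 3], r+c [8, 3, 6, 12, 11, 10, 9, 13] are all distinct, so no two queens attack.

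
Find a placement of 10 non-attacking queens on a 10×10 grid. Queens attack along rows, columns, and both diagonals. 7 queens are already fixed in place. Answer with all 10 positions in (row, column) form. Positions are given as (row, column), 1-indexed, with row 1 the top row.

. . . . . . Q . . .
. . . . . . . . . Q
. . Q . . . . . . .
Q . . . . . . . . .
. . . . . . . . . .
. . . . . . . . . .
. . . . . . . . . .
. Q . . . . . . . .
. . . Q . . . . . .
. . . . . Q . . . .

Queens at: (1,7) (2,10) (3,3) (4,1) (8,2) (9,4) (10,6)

(1,7) (2,10) (3,3) (4,1) (5,9) (6,5) (7,8) (8,2) (9,4) (10,6)

Row 5: attacked by (1,7)→{3,7}; (2,10)→{7,10}; (3,3)→{1,3,5}; (4,1)→{1,2}; (8,2)→{2,5}; (9,4)→{4,8}; (10,6)→{1,6}. Safe: 9. Place at column 9.
Row 6: attacked by (1,7)→{2,7}; (2,10)→{6,10}; (3,3)→{3,6}; (4,1)→{1,3}; (5,9)→{8,9,10}; (8,2)→{2,4}; (9,4)→{1,4,7}; (10,6)→{2,6,10}. Safe: 5. Place at column 5.
Row 7: attacked by (1,7)→{1,7}; (2,10)→{5,10}; (3,3)→{3,7}; (4,1)→{1,4}; (5,9)→{7,9}; (6,5)→{4,5,6}; (8,2)→{1,2,3}; (9,4)→{2,4,6}; (10,6)→{3,6,9}. Safe: 8. Place at column 8.
Columns [7, 10, 3, 1, 9, 5, 8, 2, 4, 6], r−c [-6, -8, 0, 3, -4, 1, -1, 6, 5, 4], r+c [8, 12, 6, 5, 14, 11, 15, 10, 13, 16] are all distinct, so no two queens attack.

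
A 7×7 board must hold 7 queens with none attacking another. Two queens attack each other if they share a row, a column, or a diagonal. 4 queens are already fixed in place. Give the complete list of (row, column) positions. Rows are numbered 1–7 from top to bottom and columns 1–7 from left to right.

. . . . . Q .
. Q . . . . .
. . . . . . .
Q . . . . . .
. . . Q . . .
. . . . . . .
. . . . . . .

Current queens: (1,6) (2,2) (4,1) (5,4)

(1,6) (2,2) (3,5) (4,1) (5,4) (6,7) (7,3)

Row 3: attacked by (1,6)→{4,6}; (2,2)→{1,2,3}; (4,1)→{1,2}; (5,4)→{2,4,6}. Safe: 5, 7. Place at column 5.
Row 6: attacked by (1,6)→{1,6}; (2,2)→{2,6}; (3,5)→{2,5}; (4,1)→{1,3}; (5,4)→{3,4,5}. Safe: 7. Place at column 7.
Row 7: attacked by (1,6)→{6}; (2,2)→{2,7}; (3,5)→{1,5}; (4,1)→{1,4}; (5,4)→{2,4,6}; (6,7)→{6,7}. Safe: 3. Place at column 3.
Columns [6, 2, 5, 1, 4, 7, 3], r−c [-5, 0, -2, 3, 1, -1, 4], r+c [7, 4, 8, 5, 9, 13, 10] are all distinct, so no two queens attack.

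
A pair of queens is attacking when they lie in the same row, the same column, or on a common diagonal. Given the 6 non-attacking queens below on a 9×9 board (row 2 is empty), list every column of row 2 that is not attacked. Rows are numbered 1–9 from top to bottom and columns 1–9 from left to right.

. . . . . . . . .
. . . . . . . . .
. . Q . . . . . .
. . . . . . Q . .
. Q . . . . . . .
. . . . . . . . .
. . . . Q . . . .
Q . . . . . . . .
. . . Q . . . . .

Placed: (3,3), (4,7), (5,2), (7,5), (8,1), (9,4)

(3,3) attacks row 2 at column 3 and diagonals 2, 4.
(4,7) attacks row 2 at column 7 and diagonals 5, 9.
(5,2) attacks row 2 at column 2 and diagonals 5.
(7,5) attacks row 2 at column 5.
(8,1) attacks row 2 at column 1 and diagonals 7.
(9,4) attacks row 2 at column 4.
Attacked columns: {1, 2, 3, 4, 5, 7, 9}. Safe: {6, 8}.

columns 6, 8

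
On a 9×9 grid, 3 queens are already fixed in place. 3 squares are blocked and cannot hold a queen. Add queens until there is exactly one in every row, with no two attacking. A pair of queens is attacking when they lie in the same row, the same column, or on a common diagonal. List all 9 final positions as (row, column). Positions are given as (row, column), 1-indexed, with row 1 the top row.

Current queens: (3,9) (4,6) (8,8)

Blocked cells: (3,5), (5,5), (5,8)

Row 1: attacked by (3,9)→{7,9}; (4,6)→{3,6,9}; (8,8)→{1,8}. Safe: 2, 4, 5. Place at column 2.
Row 2: attacked by (1,2)→{1,2,3}; (3,9)→{8,9}; (4,6)→{4,6,8}; (8,8)→{2,8}. Safe: 5, 7. Place at column 7.
Row 5: attacked by (1,2)→{2,6}; (2,7)→{4,7}; (3,9)→{7,9}; (4,6)→{5,6,7}; (8,8)→{5,8}. Blocked: 5,8. Safe: 1, 3. Place at column 3.
Row 6: attacked by (1,2)→{2,7}; (2,7)→{3,7}; (3,9)→{6,9}; (4,6)→{4,6,8}; (5,3)→{2,3,4}; (8,8)→{6,8}. Safe: 1, 5. Place at column 1.
Row 7: attacked by (1,2)→{2,8}; (2,7)→{2,7}; (3,9)→{5,9}; (4,6)→{3,6,9}; (5,3)→{1,3,5}; (6,1)→{1,2}; (8,8)→{7,8,9}. Safe: 4. Place at column 4.
Row 9: attacked by (1,2)→{2}; (2,7)→{7}; (3,9)→{3,9}; (4,6)→{1,6}; (5,3)→{3,7}; (6,1)→{1,4}; (7,4)→{2,4,6}; (8,8)→{7,8,9}. Safe: 5. Place at column 5.
Columns [2, 7, 9, 6, 3, 1, 4, 8, 5], r−c [-1, -5, -6, -2, 2, 5, 3, 0, 4], r+c [3, 9, 12, 10, 8, 7, 11, 16, 14] are all distinct, so no two queens attack.

(1,2) (2,7) (3,9) (4,6) (5,3) (6,1) (7,4) (8,8) (9,5)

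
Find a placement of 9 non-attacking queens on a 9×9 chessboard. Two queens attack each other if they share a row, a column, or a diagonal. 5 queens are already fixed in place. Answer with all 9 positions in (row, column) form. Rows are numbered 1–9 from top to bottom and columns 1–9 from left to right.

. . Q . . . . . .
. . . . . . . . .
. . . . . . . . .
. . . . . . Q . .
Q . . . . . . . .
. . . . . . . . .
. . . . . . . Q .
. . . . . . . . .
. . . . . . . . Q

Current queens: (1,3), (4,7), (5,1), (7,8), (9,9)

(1,3) (2,6) (3,2) (4,7) (5,1) (6,4) (7,8) (8,5) (9,9)

Row 2: attacked by (1,3)→{2,3,4}; (4,7)→{5,7,9}; (5,1)→{1,4}; (7,8)→{3,8}; (9,9)→{2,9}. Safe: 6. Place at column 6.
Row 3: attacked by (1,3)→{1,3,5}; (2,6)→{5,6,7}; (4,7)→{6,7,8}; (5,1)→{1,3}; (7,8)→{4,8}; (9,9)→{3,9}. Safe: 2. Place at column 2.
Row 6: attacked by (1,3)→{3,8}; (2,6)→{2,6}; (3,2)→{2,5}; (4,7)→{5,7,9}; (5,1)→{1,2}; (7,8)→{7,8,9}; (9,9)→{6,9}. Safe: 4. Place at column 4.
Row 8: attacked by (1,3)→{3}; (2,6)→{6}; (3,2)→{2,7}; (4,7)→{3,7}; (5,1)→{1,4}; (6,4)→{2,4,6}; (7,8)→{7,8,9}; (9,9)→{8,9}. Safe: 5. Place at column 5.
Columns [3, 6, 2, 7, 1, 4, 8, 5, 9], r−c [-2, -4, 1, -3, 4, 2, -1, 3, 0], r+c [4, 8, 5, 11, 6, 10, 15, 13, 18] are all distinct, so no two queens attack.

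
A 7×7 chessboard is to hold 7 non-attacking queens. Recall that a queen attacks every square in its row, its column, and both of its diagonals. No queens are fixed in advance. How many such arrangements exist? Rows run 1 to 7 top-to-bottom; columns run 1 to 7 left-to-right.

Branch on row 1: col 1 → 4; col 2 → 7; col 3 → 6; col 4 → 6; col 5 → 6; col 6 → 7; col 7 → 4.
Sum: 4 + 7 + 6 + 6 + 6 + 7 + 4 = 40.
(This is the classic 7-queens count.)

40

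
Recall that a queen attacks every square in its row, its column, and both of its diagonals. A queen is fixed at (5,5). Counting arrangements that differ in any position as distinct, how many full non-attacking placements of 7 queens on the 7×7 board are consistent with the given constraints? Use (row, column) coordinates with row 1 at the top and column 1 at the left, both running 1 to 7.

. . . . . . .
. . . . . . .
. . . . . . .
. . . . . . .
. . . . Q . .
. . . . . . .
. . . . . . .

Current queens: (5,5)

6

Branch on row 1: col 2 → 1; col 3 → 2; col 4 → 1; col 6 → 1; col 7 → 1.
Sum: 1 + 2 + 1 + 1 + 1 = 6.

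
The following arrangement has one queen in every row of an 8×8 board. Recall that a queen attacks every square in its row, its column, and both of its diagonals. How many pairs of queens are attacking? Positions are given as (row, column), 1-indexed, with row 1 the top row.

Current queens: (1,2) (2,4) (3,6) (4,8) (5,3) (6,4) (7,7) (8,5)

2

Same column: (2,4)–(6,4) (column 4).
Same diagonal: (5,3)–(6,4) (|5−6| = |3−4| = 1).
Total attacking pairs: 2.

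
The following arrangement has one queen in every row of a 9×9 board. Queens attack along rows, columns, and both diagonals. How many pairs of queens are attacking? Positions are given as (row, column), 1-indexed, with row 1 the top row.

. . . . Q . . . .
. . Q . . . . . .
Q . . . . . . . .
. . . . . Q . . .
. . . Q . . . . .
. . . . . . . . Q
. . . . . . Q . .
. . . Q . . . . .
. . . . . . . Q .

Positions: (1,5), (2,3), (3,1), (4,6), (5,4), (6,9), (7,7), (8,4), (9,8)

2

Same column: (5,4)–(8,4) (column 4).
Same diagonal: (5,4)–(9,8) (|5−9| = |4−8| = 4).
Total attacking pairs: 2.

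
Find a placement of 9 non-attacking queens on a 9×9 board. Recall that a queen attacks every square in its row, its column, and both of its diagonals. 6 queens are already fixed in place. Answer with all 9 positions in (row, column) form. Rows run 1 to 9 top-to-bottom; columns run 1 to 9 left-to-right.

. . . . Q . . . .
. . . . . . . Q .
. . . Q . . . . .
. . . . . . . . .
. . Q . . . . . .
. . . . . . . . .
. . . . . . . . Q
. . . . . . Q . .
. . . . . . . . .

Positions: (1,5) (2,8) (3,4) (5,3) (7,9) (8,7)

Row 4: attacked by (1,5)→{2,5,8}; (2,8)→{6,8}; (3,4)→{3,4,5}; (5,3)→{2,3,4}; (7,9)→{6,9}; (8,7)→{3,7}. Safe: 1. Place at column 1.
Row 6: attacked by (1,5)→{5}; (2,8)→{4,8}; (3,4)→{1,4,7}; (4,1)→{1,3}; (5,3)→{2,3,4}; (7,9)→{8,9}; (8,7)→{5,7,9}. Safe: 6. Place at column 6.
Row 9: attacked by (1,5)→{5}; (2,8)→{1,8}; (3,4)→{4}; (4,1)→{1,6}; (5,3)→{3,7}; (6,6)→{3,6,9}; (7,9)→{7,9}; (8,7)→{6,7,8}. Safe: 2. Place at column 2.
Columns [5, 8, 4, 1, 3, 6, 9, 7, 2], r−c [-4, -6, -1, 3, 2, 0, -2, 1, 7], r+c [6, 10, 7, 5, 8, 12, 16, 15, 11] are all distinct, so no two queens attack.

(1,5) (2,8) (3,4) (4,1) (5,3) (6,6) (7,9) (8,7) (9,2)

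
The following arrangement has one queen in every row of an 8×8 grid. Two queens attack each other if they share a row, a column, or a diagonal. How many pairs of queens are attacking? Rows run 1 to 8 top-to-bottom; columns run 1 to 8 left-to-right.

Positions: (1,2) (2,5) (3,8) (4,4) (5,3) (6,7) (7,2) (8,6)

Same column: (1,2)–(7,2) (column 2).
Same diagonal: (1,2)–(6,7) (|1−6| = |2−7| = 5); (4,4)–(5,3) (|4−5| = |4−3| = 1); (5,3)–(8,6) (|5−8| = |3−6| = 3).
Total attacking pairs: 4.

4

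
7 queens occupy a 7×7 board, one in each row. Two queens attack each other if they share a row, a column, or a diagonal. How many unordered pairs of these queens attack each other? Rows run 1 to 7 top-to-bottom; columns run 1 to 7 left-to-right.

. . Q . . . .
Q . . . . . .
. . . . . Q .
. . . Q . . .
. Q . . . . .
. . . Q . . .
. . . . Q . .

Same column: (4,4)–(6,4) (column 4).
Same diagonal: (6,4)–(7,5) (|6−7| = |4−5| = 1).
Total attacking pairs: 2.

2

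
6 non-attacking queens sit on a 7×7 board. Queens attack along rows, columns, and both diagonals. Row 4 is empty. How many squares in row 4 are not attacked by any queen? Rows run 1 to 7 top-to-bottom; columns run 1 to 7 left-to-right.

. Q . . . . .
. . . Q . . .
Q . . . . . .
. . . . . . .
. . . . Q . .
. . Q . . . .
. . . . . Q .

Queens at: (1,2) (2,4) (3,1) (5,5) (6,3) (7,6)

(1,2) attacks row 4 at column 2 and diagonals 5.
(2,4) attacks row 4 at column 4 and diagonals 2, 6.
(3,1) attacks row 4 at column 1 and diagonals 2.
(5,5) attacks row 4 at column 5 and diagonals 4, 6.
(6,3) attacks row 4 at column 3 and diagonals 1, 5.
(7,6) attacks row 4 at column 6 and diagonals 3.
Attacked columns: {1, 2, 3, 4, 5, 6}. Safe: {7}.

1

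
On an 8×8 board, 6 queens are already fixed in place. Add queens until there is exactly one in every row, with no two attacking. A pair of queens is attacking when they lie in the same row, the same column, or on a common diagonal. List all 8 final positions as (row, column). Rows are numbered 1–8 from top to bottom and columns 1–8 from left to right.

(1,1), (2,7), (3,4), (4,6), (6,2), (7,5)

Row 5: attacked by (1,1)→{1,5}; (2,7)→{4,7}; (3,4)→{2,4,6}; (4,6)→{5,6,7}; (6,2)→{1,2,3}; (7,5)→{3,5,7}. Safe: 8. Place at column 8.
Row 8: attacked by (1,1)→{1,8}; (2,7)→{1,7}; (3,4)→{4}; (4,6)→{2,6}; (5,8)→{5,8}; (6,2)→{2,4}; (7,5)→{4,5,6}. Safe: 3. Place at column 3.
Columns [1, 7, 4, 6, 8, 2, 5, 3], r−c [0, -5, -1, -2, -3, 4, 2, 5], r+c [2, 9, 7, 10, 13, 8, 12, 11] are all distinct, so no two queens attack.

(1,1) (2,7) (3,4) (4,6) (5,8) (6,2) (7,5) (8,3)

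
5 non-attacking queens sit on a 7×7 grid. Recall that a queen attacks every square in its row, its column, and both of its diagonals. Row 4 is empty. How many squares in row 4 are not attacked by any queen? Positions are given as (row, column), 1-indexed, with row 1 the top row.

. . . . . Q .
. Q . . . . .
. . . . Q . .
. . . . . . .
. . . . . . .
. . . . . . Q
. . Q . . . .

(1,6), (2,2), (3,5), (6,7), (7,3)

1

(1,6) attacks row 4 at column 6 and diagonals 3.
(2,2) attacks row 4 at column 2 and diagonals 4.
(3,5) attacks row 4 at column 5 and diagonals 4, 6.
(6,7) attacks row 4 at column 7 and diagonals 5.
(7,3) attacks row 4 at column 3 and diagonals 6.
Attacked columns: {2, 3, 4, 5, 6, 7}. Safe: {1}.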